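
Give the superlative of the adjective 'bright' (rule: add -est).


Apply superlative formation (add -est): 'bright' -> 'brightest'.

brightest


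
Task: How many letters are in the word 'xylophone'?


Spell out 'xylophone' and number each letter: x(1), y(2), l(3), o(4), p(5), h(6), o(7), n(8), e(9). Total: 9 letters.

9


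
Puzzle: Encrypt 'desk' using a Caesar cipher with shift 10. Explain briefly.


Shift each letter by 10: d -> n, e -> o, s -> c, k -> u. Result: 'nocu'.

nocu


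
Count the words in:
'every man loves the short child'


Split into words: every | man | loves | the | short | child = 6 words.

6


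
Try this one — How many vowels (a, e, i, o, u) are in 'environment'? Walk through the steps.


Vowels in 'environment': e, i, o, e = 4 vowels.

4


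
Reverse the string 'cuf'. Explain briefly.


Reverse 'cuf' character by character: 'fuc'.

fuc


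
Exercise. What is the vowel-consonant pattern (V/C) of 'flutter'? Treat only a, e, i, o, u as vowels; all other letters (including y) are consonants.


Letter mapping: f = C, l = C, u = V, t = C, t = C, e = V, r = C.

CCVCCVC


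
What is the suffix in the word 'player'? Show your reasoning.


The word 'player' = 'play' (root) + '-er' (suffix). The suffix is '-er'.

er


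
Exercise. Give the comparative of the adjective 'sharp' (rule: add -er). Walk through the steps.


Apply comparative formation (add -er): 'sharp' -> 'sharper'.

sharper


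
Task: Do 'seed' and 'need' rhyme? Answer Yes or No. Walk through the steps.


Rime (stressed vowel + following sounds) of 'seed': -eed = /iːd/
Rime of 'need': -eed = /iːd/
/iːd/ and /iːd/ are the same ending sound, so the words rhyme.

Yes


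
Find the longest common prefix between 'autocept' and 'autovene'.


Compare from the start: 4 characters match: 'auto'. Mismatch at position 5: 'c' vs 'v'.

auto


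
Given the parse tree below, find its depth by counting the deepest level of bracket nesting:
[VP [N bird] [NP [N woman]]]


Count bracket nesting levels:
'[' at pos 0: depth = 1
'[' at pos 4: depth = 2
'[' at pos 13: depth = 2
'[' at pos 17: depth = 3
Maximum depth reached: 3

3


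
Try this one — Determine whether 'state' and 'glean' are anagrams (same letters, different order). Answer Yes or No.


Sorted letters of 'state': 'aestt'
Sorted letters of 'glean': 'aegln'
They do not match.

No


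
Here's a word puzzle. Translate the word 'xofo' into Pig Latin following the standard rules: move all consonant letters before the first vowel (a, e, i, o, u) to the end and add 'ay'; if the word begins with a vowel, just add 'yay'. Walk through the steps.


'xofo': move consonant cluster 'x' to end and add 'ay': 'ofoxay'.

ofoxay


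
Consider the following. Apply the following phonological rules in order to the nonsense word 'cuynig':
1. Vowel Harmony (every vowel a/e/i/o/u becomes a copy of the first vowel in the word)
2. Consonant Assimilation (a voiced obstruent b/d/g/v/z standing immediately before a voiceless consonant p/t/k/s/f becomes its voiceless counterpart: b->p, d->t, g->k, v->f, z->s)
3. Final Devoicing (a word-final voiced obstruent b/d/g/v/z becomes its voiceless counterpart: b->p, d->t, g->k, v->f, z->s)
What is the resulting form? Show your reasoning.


Starting form: 'cuynig'
Rule 1: Vowel Harmony: all vowels become 'u' (matching first vowel). 'cuynig' -> 'cuynug'
Rule 2: Consonant Assimilation: no voiced obstruent (b/d/g/v/z) stands immediately before a voiceless consonant (p/t/k/s/f). No change.
Rule 3: Final Devoicing: word-final voiced obstruent 'g' becomes voiceless 'k'. 'cuynug' -> 'cuynuk'
Final form: 'cuynuk'

cuynuk


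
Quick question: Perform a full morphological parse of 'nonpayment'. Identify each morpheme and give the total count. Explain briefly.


Step 1: Identify prefix: 'non' (meaning: not)
Step 2: Identify root: 'pay'
Step 3: Identify suffix(es): 'ment'
Decomposition: non- (prefix: not) + pay (root) + -ment (suffix: action/result)
Total morphemes: 3

3 morphemes (non- (prefix: not) + pay (root) + -ment (suffix: action/result))


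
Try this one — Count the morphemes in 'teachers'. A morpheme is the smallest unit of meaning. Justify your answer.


Decomposition: teach (root) + -er (suffix) + -s (plural) = 3 morpheme(s)

3 morphemes


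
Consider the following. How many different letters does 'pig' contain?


Unique letters in 'pig': {g, i, p} = 3 distinct letters.

3


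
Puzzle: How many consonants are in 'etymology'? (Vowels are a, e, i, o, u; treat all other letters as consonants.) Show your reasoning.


Consonants in 'etymology': t, y, m, l, g, y = 6 consonants.

6


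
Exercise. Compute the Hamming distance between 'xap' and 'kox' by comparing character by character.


Alignment:
Position 1: 'x' vs 'k' = DIFFER
Position 2: 'a' vs 'o' = DIFFER
Position 3: 'p' vs 'x' = DIFFER
Total differences: 3

3


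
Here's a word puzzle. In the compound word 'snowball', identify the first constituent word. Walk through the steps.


Split 'snowball' into 'snow' + 'ball'. The first part is 'snow'.

snow


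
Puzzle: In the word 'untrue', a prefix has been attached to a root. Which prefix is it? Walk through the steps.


The word 'untrue' = 'un' (prefix) + 'true' (root). The prefix is 'un'.

un


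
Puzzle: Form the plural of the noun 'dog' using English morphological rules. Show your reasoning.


Apply rule: Add -s. 'dog' becomes 'dogs'.

dogs


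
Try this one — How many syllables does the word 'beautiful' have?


Break 'beautiful' into syllables: beau-ti-ful -> beau | ti | ful = 3 syllables

3 syllables


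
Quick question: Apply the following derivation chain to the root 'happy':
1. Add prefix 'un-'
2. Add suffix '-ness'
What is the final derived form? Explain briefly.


Step 1: Add prefix 'un-' to 'happy' = 'unhappy'
Step 2: Add suffix '-ness' to 'unhappy' = 'unhappiness'

unhappiness


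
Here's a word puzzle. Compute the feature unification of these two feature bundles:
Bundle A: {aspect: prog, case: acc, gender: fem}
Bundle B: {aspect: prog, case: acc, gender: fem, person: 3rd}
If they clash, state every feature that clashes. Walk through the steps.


Compare features:
aspect: A=prog vs B=prog -> unified: prog
case: A=acc vs B=acc -> unified: acc
gender: A=fem vs B=fem -> unified: fem
person: A=_ vs B=3rd -> unified: 3rd
No clashes found.

Unified: {aspect: prog, case: acc, gender: fem, person: 3rd}


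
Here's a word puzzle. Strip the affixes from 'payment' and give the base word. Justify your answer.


Remove suffix '-ment' from 'payment' to get root 'pay'.

pay


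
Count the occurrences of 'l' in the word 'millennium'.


Letter 'l' in 'millennium': found at position(s) 3, 4 = 2 occurrence(s).

2


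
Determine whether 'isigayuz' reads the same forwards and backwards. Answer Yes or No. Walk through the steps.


Forward: 'isigayuz'
Reversed: 'zuyagisi'
They differ.

No


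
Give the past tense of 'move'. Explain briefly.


Apply rule: Add -d (word ends in -e). 'move' becomes 'moved'.

moved


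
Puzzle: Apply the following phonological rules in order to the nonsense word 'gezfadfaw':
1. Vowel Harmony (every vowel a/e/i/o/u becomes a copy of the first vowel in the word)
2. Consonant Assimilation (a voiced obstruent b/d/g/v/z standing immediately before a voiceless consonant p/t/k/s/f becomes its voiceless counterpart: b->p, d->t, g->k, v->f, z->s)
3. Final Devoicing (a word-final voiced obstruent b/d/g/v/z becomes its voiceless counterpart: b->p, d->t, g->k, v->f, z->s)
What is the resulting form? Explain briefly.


Starting form: 'gezfadfaw'
Rule 1: Vowel Harmony: all vowels become 'e' (matching first vowel). 'gezfadfaw' -> 'gezfedfew'
Rule 2: Consonant Assimilation: voiced obstruent before voiceless consonant becomes voiceless ('zf' -> 'sf', 'df' -> 'tf'). 'gezfedfew' -> 'gesfetfew'
Rule 3: Final Devoicing: final consonant 'w' is not one of the voiced obstruents b/d/g/v/z. No change.
Final form: 'gesfetfew'

gesfetfew


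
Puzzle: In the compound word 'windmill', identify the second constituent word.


Split 'windmill' into 'wind' + 'mill'. The second part is 'mill'.

mill


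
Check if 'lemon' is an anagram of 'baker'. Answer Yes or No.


Sorted letters of 'lemon': 'elmno'
Sorted letters of 'baker': 'abekr'
They do not match.

No


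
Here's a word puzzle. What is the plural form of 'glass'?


Apply rule: Add -es (sibilant/fricative ending). 'glass' becomes 'glasses'.

glasses


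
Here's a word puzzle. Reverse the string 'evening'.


Reverse 'evening' character by character: 'gnineve'.

gnineve


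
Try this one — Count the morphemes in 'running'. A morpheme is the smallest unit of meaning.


Decomposition: run (root) + -ing (suffix) = 2 morpheme(s)

2 morphemes


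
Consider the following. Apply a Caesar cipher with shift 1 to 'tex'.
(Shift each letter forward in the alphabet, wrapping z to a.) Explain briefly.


Shift each letter by 1: t -> u, e -> f, x -> y. Result: 'ufy'.

ufy


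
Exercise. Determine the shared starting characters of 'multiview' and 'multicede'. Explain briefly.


Compare from the start: 5 characters match: 'multi'. Mismatch at position 6: 'v' vs 'c'.

multi


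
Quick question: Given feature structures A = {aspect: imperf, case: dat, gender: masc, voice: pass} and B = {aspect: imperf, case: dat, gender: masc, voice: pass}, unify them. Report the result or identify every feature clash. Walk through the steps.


Compare features:
aspect: A=imperf vs B=imperf -> unified: imperf
case: A=dat vs B=dat -> unified: dat
gender: A=masc vs B=masc -> unified: masc
voice: A=pass vs B=pass -> unified: pass
No clashes found.

Unified: {aspect: imperf, case: dat, gender: masc, voice: pass}


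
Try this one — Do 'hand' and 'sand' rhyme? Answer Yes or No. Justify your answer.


Rime (stressed vowel + following sounds) of 'hand': -and = /ænd/
Rime of 'sand': -and = /ænd/
/ænd/ and /ænd/ are the same ending sound, so the words rhyme.

Yes


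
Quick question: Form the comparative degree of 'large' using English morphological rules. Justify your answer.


Apply comparative formation (ends in e: add -r): 'large' -> 'larger'.

larger


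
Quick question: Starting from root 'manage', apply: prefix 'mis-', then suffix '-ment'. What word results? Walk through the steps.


Step 1: Add prefix 'mis-' to 'manage' = 'mismanage'
Step 2: Add suffix '-ment' to 'mismanage' = 'mismanagement'

mismanagement


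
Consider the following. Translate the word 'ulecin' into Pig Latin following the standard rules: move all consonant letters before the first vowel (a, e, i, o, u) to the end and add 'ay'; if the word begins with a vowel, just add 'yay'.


'ulecin' starts with a vowel, so add 'yay': 'ulecinyay'.

ulecinyay


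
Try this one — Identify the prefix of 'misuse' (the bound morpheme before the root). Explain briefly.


The word 'misuse' = 'mis' (prefix) + 'use' (root). The prefix is 'mis'.

mis


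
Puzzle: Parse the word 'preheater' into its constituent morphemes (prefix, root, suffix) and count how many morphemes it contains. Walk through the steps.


Step 1: Identify prefix: 'pre' (meaning: before)
Step 2: Identify root: 'heat'
Step 3: Identify suffix(es): 'er'
Decomposition: pre- (prefix: before) + heat (root) + -er (suffix: one who)
Total morphemes: 3

3 morphemes (pre- (prefix: before) + heat (root) + -er (suffix: one who))


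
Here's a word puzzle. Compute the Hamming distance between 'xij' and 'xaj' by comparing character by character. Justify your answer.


Alignment:
Position 1: 'x' vs 'x' = match
Position 2: 'i' vs 'a' = DIFFER
Position 3: 'j' vs 'j' = match
Total differences: 1

1


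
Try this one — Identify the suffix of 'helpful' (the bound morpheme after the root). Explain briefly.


The word 'helpful' = 'help' (root) + '-ful' (suffix). The suffix is '-ful'.

ful


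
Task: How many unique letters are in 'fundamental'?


Unique letters in 'fundamental': {a, d, e, f, l, m, n, t, u} = 9 distinct letters.

9


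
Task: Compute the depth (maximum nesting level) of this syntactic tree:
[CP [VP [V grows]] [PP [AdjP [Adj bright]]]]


Count bracket nesting levels:
'[' at pos 0: depth = 1
'[' at pos 4: depth = 2
'[' at pos 8: depth = 3
'[' at pos 19: depth = 2
'[' at pos 23: depth = 3
'[' at pos 29: depth = 4
Maximum depth reached: 4

4


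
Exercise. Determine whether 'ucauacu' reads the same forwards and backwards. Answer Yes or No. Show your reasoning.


Forward: 'ucauacu'
Reversed: 'ucauacu'
They are identical.

Yes


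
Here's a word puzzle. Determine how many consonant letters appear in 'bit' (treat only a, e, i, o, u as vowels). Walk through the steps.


Consonants in 'bit': b, t = 2 consonants.

2


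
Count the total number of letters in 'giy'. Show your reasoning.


Spell out 'giy' and number each letter: g(1), i(2), y(3). Total: 3 letters.

3


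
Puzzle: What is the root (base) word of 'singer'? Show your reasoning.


Remove suffix '-er' from 'singer' to get root 'sing'.

sing


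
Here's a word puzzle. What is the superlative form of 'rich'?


Apply superlative formation (add -est): 'rich' -> 'richest'.

richest


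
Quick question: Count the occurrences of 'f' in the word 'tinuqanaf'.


Letter 'f' in 'tinuqanaf': found at position(s) 9 = 1 occurrence(s).

1


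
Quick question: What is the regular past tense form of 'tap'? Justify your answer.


Apply rule: Double final consonant and add -ed. 'tap' becomes 'tapped'.

tapped


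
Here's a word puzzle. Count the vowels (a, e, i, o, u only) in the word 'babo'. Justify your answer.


Vowels in 'babo': a, o = 2 vowels.

2


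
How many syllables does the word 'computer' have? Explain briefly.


Break 'computer' into syllables: com-pu-ter -> com | pu | ter = 3 syllables

3 syllables


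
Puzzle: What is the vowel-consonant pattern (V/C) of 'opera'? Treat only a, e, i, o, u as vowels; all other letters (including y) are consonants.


Letter mapping: o = V, p = C, e = V, r = C, a = V.

VCVCV


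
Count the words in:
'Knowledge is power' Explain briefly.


Split into words: Knowledge | is | power = 3 words.

3


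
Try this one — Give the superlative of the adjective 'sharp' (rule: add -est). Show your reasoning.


Apply superlative formation (add -est): 'sharp' -> 'sharpest'.

sharpest


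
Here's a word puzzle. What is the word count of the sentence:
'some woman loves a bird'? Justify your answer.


Split into words: some | woman | loves | a | bird = 5 words.

5


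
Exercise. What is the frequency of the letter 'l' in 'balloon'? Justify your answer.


Letter 'l' in 'balloon': found at position(s) 3, 4 = 2 occurrence(s).

2


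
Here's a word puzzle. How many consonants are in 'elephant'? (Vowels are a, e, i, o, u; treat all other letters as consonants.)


Consonants in 'elephant': l, p, h, n, t = 5 consonants.

5


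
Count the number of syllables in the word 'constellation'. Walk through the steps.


Break 'constellation' into syllables: con-stel-la-tion -> con | stel | la | tion = 4 syllables

4 syllables


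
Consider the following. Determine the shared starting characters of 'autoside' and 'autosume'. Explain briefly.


Compare from the start: 5 characters match: 'autos'. Mismatch at position 6: 'i' vs 'u'.

autos


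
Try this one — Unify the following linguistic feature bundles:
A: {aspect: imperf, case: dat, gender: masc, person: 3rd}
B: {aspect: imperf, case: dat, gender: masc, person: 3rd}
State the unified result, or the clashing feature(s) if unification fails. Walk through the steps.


Compare features:
aspect: A=imperf vs B=imperf -> unified: imperf
case: A=dat vs B=dat -> unified: dat
gender: A=masc vs B=masc -> unified: masc
person: A=3rd vs B=3rd -> unified: 3rd
No clashes found.

Unified: {aspect: imperf, case: dat, gender: masc, person: 3rd}


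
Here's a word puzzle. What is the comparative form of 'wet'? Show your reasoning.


Apply comparative formation (double final consonant, add -er): 'wet' -> 'wetter'.

wetter


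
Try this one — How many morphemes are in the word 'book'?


Decomposition: book (free morpheme) = 1 morpheme(s)

1 morphemes


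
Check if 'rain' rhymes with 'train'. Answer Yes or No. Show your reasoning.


Rime (stressed vowel + following sounds) of 'rain': -ain = /eɪn/
Rime of 'train': -ain = /eɪn/
/eɪn/ and /eɪn/ are the same ending sound, so the words rhyme.

Yes


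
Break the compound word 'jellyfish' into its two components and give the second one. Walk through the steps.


Split 'jellyfish' into 'jelly' + 'fish'. The second part is 'fish'.

fish


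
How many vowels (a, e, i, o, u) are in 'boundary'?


Vowels in 'boundary': o, u, a = 3 vowels.

3


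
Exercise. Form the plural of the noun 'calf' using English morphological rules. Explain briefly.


Apply rule: Change -f to -ves. 'calf' becomes 'calves'.

calves


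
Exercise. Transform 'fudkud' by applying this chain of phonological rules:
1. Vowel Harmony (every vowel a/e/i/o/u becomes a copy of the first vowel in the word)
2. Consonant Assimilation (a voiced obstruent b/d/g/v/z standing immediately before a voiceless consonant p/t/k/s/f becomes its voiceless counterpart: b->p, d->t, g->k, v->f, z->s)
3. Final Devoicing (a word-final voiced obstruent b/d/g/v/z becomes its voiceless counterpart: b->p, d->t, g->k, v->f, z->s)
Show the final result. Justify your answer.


Starting form: 'fudkud'
Rule 1: Vowel Harmony: all vowels already match. No change.
Rule 2: Consonant Assimilation: voiced obstruent before voiceless consonant becomes voiceless ('dk' -> 'tk'). 'fudkud' -> 'futkud'
Rule 3: Final Devoicing: word-final voiced obstruent 'd' becomes voiceless 't'. 'futkud' -> 'futkut'
Final form: 'futkut'

futkut


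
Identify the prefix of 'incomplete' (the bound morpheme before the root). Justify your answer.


The word 'incomplete' = 'in' (prefix) + 'complete' (root). The prefix is 'in'.

in


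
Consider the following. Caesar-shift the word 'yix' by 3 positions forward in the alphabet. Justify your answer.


Shift each letter by 3: y -> b, i -> l, x -> a. Result: 'bla'.

bla


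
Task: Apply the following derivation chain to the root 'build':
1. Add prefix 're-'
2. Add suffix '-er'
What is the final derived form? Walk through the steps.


Step 1: Add prefix 're-' to 'build' = 'rebuild'
Step 2: Add suffix '-er' to 'rebuild' = 'rebuilder'

rebuilder


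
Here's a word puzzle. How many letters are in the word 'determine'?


Spell out 'determine' and number each letter: d(1), e(2), t(3), e(4), r(5), m(6), i(7), n(8), e(9). Total: 9 letters.

9


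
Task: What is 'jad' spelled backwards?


Reverse 'jad' character by character: 'daj'.

daj


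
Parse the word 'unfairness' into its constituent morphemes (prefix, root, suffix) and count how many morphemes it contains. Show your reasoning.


Step 1: Identify prefix: 'un' (meaning: not/reverse)
Step 2: Identify root: 'fair'
Step 3: Identify suffix(es): 'ness'
Decomposition: un- (prefix: not/reverse) + fair (root) + -ness (suffix: state of)
Total morphemes: 3

3 morphemes (un- (prefix: not/reverse) + fair (root) + -ness (suffix: state of))


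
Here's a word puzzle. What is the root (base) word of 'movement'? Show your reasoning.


Remove suffix '-ment' from 'movement' to get root 'move'.

move


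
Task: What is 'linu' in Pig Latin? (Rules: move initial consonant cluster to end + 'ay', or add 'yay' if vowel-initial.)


'linu': move consonant cluster 'l' to end and add 'ay': 'inulay'.

inulay


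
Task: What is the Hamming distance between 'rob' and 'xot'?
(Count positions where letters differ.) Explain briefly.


Alignment:
Position 1: 'r' vs 'x' = DIFFER
Position 2: 'o' vs 'o' = match
Position 3: 'b' vs 't' = DIFFER
Total differences: 2

2


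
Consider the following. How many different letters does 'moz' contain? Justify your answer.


Unique letters in 'moz': {m, o, z} = 3 distinct letters.

3


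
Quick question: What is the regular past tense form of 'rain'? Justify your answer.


Apply rule: Add -ed. 'rain' becomes 'rained'.

rained


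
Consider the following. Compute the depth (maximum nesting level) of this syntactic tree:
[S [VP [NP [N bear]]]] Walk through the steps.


Count bracket nesting levels:
'[' at pos 0: depth = 1
'[' at pos 3: depth = 2
'[' at pos 7: depth = 3
'[' at pos 11: depth = 4
Maximum depth reached: 4

4


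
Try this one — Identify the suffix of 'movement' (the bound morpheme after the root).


The word 'movement' = 'move' (root) + '-ment' (suffix). The suffix is '-ment'.

ment


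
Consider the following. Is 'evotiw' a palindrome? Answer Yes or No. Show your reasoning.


Forward: 'evotiw'
Reversed: 'witove'
They differ.

No


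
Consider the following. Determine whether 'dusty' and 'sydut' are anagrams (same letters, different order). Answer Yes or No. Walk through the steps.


Sorted letters of 'dusty': 'dstuy'
Sorted letters of 'sydut': 'dstuy'
They match.

Yes


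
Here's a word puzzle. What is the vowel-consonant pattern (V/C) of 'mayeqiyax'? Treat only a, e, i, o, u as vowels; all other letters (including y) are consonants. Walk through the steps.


Letter mapping: m = C, a = V, y = C, e = V, q = C, i = V, y = C, a = V, x = C.

CVCVCVCVC


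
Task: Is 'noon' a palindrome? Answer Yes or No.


Forward: 'noon'
Reversed: 'noon'
They are identical.

Yes


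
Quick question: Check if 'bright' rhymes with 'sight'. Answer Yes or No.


Rime (stressed vowel + following sounds) of 'bright': -ight = /aɪt/
Rime of 'sight': -ight = /aɪt/
/aɪt/ and /aɪt/ are the same ending sound, so the words rhyme.

Yes


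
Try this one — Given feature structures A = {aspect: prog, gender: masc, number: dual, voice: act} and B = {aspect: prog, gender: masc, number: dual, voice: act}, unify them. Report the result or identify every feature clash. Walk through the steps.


Compare features:
aspect: A=prog vs B=prog -> unified: prog
gender: A=masc vs B=masc -> unified: masc
number: A=dual vs B=dual -> unified: dual
voice: A=act vs B=act -> unified: act
No clashes found.

Unified: {aspect: prog, gender: masc, number: dual, voice: act}


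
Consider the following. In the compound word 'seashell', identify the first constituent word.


Split 'seashell' into 'sea' + 'shell'. The first part is 'sea'.

sea


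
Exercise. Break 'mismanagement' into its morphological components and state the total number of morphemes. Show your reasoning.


Step 1: Identify prefix: 'mis' (meaning: wrongly)
Step 2: Identify root: 'manage'
Step 3: Identify suffix(es): 'ment'
Decomposition: mis- (prefix: wrongly) + manage (root) + -ment (suffix: action/result)
Total morphemes: 3

3 morphemes (mis- (prefix: wrongly) + manage (root) + -ment (suffix: action/result))


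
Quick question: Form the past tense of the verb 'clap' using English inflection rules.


Apply rule: Double final consonant and add -ed. 'clap' becomes 'clapped'.

clapped


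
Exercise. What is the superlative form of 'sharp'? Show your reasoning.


Apply superlative formation (add -est): 'sharp' -> 'sharpest'.

sharpest


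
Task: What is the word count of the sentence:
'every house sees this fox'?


Split into words: every | house | sees | this | fox = 5 words.

5


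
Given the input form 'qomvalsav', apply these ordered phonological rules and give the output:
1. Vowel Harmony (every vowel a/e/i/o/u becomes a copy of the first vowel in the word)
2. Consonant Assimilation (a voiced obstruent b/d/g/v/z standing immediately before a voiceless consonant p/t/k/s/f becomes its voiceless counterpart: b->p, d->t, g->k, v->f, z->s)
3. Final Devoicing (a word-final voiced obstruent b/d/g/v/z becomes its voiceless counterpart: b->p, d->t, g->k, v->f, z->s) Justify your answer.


Starting form: 'qomvalsav'
Rule 1: Vowel Harmony: all vowels become 'o' (matching first vowel). 'qomvalsav' -> 'qomvolsov'
Rule 2: Consonant Assimilation: no voiced obstruent (b/d/g/v/z) stands immediately before a voiceless consonant (p/t/k/s/f). No change.
Rule 3: Final Devoicing: word-final voiced obstruent 'v' becomes voiceless 'f'. 'qomvolsov' -> 'qomvolsof'
Final form: 'qomvolsof'

qomvolsof


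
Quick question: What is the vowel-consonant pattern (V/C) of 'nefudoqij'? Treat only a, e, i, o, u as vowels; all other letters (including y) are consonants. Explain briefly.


Letter mapping: n = C, e = V, f = C, u = V, d = C, o = V, q = C, i = V, j = C.

CVCVCVCVC


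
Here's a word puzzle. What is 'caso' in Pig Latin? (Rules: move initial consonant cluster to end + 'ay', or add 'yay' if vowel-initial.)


'caso': move consonant cluster 'c' to end and add 'ay': 'asocay'.

asocay


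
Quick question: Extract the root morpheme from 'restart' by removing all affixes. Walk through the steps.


Remove prefix 're' from 'restart' to get root 'start'.

start


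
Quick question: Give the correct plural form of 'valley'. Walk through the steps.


Apply rule: Add -s. 'valley' becomes 'valleys'.

valleys


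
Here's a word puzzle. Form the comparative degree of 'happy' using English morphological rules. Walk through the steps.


Apply comparative formation (consonant + y: change y to i, add -er): 'happy' -> 'happier'.

happier


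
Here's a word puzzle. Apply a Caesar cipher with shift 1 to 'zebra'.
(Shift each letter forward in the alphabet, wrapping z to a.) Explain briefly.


Shift each letter by 1: z -> a, e -> f, b -> c, r -> s, a -> b. Result: 'afcsb'.

afcsb


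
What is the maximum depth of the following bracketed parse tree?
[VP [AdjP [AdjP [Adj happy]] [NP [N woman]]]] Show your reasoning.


Count bracket nesting levels:
'[' at pos 0: depth = 1
'[' at pos 4: depth = 2
'[' at pos 10: depth = 3
'[' at pos 16: depth = 4
'[' at pos 29: depth = 3
'[' at pos 33: depth = 4
Maximum depth reached: 4

4


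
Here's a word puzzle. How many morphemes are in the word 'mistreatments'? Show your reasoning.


Decomposition: mis- (prefix) + treat (root) + -ment (suffix) + -s (plural) = 4 morpheme(s)

4 morphemes


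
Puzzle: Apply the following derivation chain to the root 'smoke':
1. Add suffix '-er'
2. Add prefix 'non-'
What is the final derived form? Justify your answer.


Step 1: Add suffix '-er' to 'smoke' = 'smoker'
Step 2: Add prefix 'non-' to 'smoker' = 'nonsmoker'

nonsmoker


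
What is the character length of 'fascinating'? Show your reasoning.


Spell out 'fascinating' and number each letter: f(1), a(2), s(3), c(4), i(5), n(6), a(7), t(8), i(9), n(10), g(11). Total: 11 letters.

11


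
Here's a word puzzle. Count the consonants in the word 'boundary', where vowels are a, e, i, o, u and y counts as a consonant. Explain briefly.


Consonants in 'boundary': b, n, d, r, y = 5 consonants.

5


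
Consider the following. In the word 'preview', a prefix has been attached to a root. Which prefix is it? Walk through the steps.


The word 'preview' = 'pre' (prefix) + 'view' (root). The prefix is 'pre'.

pre


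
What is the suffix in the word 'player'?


The word 'player' = 'play' (root) + '-er' (suffix). The suffix is '-er'.

er


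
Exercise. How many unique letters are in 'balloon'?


Unique letters in 'balloon': {a, b, l, n, o} = 5 distinct letters.

5


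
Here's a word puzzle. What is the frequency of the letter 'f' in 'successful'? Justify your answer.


Letter 'f' in 'successful': found at position(s) 8 = 1 occurrence(s).

1


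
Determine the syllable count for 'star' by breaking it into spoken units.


Break 'star' into syllables: star -> star = 1 syllable

1 syllable


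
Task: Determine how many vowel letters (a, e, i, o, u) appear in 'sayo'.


Vowels in 'sayo': a, o = 2 vowels.

2


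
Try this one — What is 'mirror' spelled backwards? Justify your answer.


Reverse 'mirror' character by character: 'rorrim'.

rorrim


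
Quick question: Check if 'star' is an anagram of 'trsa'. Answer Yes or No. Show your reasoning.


Sorted letters of 'star': 'arst'
Sorted letters of 'trsa': 'arst'
They match.

Yes


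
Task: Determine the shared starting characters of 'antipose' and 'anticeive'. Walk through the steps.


Compare from the start: 4 characters match: 'anti'. Mismatch at position 5: 'p' vs 'c'.

anti


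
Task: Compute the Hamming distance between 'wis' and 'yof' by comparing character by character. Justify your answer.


Alignment:
Position 1: 'w' vs 'y' = DIFFER
Position 2: 'i' vs 'o' = DIFFER
Position 3: 's' vs 'f' = DIFFER
Total differences: 3

3


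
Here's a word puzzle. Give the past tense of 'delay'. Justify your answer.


Apply rule: Add -ed. 'delay' becomes 'delayed'.

delayed


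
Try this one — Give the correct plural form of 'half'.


Apply rule: Change -f to -ves. 'half' becomes 'halves'.

halves


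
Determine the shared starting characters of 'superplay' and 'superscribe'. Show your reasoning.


Compare from the start: 5 characters match: 'super'. Mismatch at position 6: 'p' vs 's'.

super


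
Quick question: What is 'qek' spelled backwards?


Reverse 'qek' character by character: 'keq'.

keq


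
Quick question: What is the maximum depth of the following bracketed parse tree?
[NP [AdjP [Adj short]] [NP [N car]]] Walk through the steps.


Count bracket nesting levels:
'[' at pos 0: depth = 1
'[' at pos 4: depth = 2
'[' at pos 10: depth = 3
'[' at pos 23: depth = 2
'[' at pos 27: depth = 3
Maximum depth reached: 3

3


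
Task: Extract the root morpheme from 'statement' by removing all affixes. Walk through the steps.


Remove suffix '-ment' from 'statement' to get root 'state'.

state


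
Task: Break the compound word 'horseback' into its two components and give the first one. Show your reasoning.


Split 'horseback' into 'horse' + 'back'. The first part is 'horse'.

horse


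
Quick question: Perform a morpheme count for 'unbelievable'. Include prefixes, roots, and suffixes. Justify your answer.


Decomposition: un- (prefix) + believe (root) + -able (suffix) = 3 morpheme(s)

3 morphemes


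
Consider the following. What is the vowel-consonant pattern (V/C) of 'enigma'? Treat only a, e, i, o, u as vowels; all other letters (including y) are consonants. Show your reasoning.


Letter mapping: e = V, n = C, i = V, g = C, m = C, a = V.

VCVCCV


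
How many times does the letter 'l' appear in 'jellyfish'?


Letter 'l' in 'jellyfish': found at position(s) 3, 4 = 2 occurrence(s).

2


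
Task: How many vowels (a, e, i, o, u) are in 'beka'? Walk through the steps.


Vowels in 'beka': e, a = 2 vowels.

2


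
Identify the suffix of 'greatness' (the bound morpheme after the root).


The word 'greatness' = 'great' (root) + '-ness' (suffix). The suffix is '-ness'.

ness


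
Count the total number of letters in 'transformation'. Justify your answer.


Spell out 'transformation' and number each letter: t(1), r(2), a(3), n(4), s(5), f(6), o(7), r(8), m(9), a(10), t(11), i(12), o(13), n(14). Total: 14 letters.

14


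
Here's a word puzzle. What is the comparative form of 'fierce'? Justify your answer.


Apply comparative formation (ends in e: add -r): 'fierce' -> 'fiercer'.

fiercer


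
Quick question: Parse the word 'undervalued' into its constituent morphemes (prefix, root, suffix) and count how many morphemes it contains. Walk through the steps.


Step 1: Identify prefix: 'under' (meaning: beneath/insufficient)
Step 2: Identify root: 'value'
Step 3: Identify suffix(es): 'ed'
Decomposition: under- (prefix: beneath/insufficient) + value (root) + -ed (suffix: past)
Total morphemes: 3

3 morphemes (under- (prefix: beneath/insufficient) + value (root) + -ed (suffix: past))


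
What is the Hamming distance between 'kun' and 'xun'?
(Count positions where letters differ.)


Alignment:
Position 1: 'k' vs 'x' = DIFFER
Position 2: 'u' vs 'u' = match
Position 3: 'n' vs 'n' = match
Total differences: 1

1


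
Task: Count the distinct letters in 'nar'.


Unique letters in 'nar': {a, n, r} = 3 distinct letters.

3


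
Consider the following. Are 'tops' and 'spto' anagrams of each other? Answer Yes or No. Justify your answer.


Sorted letters of 'tops': 'opst'
Sorted letters of 'spto': 'opst'
They match.

Yes


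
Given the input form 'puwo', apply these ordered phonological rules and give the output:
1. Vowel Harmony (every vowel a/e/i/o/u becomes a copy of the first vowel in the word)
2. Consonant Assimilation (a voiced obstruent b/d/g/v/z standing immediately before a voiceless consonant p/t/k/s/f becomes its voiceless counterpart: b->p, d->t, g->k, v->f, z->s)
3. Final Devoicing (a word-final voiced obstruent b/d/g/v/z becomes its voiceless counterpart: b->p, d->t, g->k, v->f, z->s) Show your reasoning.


Starting form: 'puwo'
Rule 1: Vowel Harmony: all vowels become 'u' (matching first vowel). 'puwo' -> 'puwu'
Rule 2: Consonant Assimilation: no voiced obstruent (b/d/g/v/z) stands immediately before a voiceless consonant (p/t/k/s/f). No change.
Rule 3: Final Devoicing: the word ends in the vowel 'u', not a consonant. No change.
Final form: 'puwu'

puwu


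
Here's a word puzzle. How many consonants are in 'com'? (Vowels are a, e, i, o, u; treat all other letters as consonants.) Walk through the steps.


Consonants in 'com': c, m = 2 consonants.

2


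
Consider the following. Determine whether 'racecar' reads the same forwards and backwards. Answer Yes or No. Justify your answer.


Forward: 'racecar'
Reversed: 'racecar'
They are identical.

Yes


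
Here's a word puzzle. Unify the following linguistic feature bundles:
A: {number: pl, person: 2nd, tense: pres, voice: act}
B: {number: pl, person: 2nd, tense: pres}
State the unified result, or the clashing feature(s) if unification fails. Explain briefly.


Compare features:
number: A=pl vs B=pl -> unified: pl
person: A=2nd vs B=2nd -> unified: 2nd
tense: A=pres vs B=pres -> unified: pres
voice: A=act vs B=_ -> unified: act
No clashes found.

Unified: {number: pl, person: 2nd, tense: pres, voice: act}


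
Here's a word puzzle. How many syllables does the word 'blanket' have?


Break 'blanket' into syllables: blan-ket -> blan | ket = 2 syllables

2 syllables


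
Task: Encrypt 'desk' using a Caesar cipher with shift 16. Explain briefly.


Shift each letter by 16: d -> t, e -> u, s -> i, k -> a. Result: 'tuia'.

tuia


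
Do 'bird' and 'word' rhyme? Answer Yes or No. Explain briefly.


Rime (stressed vowel + following sounds) of 'bird': -ird = /ɜːrd/
Rime of 'word': -ord = /ɜːrd/
/ɜːrd/ and /ɜːrd/ are the same ending sound, so the words rhyme.

Yes


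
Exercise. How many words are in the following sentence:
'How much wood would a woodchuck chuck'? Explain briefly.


Split into words: How | much | wood | would | a | woodchuck | chuck = 7 words.

7


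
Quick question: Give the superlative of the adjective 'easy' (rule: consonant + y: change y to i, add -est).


Apply superlative formation (consonant + y: change y to i, add -est): 'easy' -> 'easiest'.

easiest


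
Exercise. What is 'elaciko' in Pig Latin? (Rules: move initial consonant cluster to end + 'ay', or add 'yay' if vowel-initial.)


'elaciko' starts with a vowel, so add 'yay': 'elacikoyay'.

elacikoyay


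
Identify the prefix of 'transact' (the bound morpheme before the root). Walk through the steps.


The word 'transact' = 'trans' (prefix) + 'act' (root). The prefix is 'trans'.

trans


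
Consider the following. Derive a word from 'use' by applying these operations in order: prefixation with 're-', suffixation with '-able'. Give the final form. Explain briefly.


Step 1: Add prefix 're-' to 'use' = 'reuse'
Step 2: Add suffix '-able' to 'reuse' = 'reusable'

reusable


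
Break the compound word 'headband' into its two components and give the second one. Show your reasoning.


Split 'headband' into 'head' + 'band'. The second part is 'band'.

band


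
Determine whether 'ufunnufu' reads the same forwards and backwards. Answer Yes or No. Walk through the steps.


Forward: 'ufunnufu'
Reversed: 'ufunnufu'
They are identical.

Yes


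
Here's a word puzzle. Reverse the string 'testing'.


Reverse 'testing' character by character: 'gnitset'.

gnitset


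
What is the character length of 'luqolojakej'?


Spell out 'luqolojakej' and number each letter: l(1), u(2), q(3), o(4), l(5), o(6), j(7), a(8), k(9), e(10), j(11). Total: 11 letters.

11


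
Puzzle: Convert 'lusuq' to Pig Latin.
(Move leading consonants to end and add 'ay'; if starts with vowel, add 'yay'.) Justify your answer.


'lusuq': move consonant cluster 'l' to end and add 'ay': 'usuqlay'.

usuqlay


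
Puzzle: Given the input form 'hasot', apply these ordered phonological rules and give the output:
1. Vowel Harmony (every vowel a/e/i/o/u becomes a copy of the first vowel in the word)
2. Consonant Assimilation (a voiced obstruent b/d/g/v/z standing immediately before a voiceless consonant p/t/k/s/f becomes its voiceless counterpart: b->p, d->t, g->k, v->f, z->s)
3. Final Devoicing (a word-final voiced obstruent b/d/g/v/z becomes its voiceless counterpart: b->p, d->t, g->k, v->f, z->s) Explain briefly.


Starting form: 'hasot'
Rule 1: Vowel Harmony: all vowels become 'a' (matching first vowel). 'hasot' -> 'hasat'
Rule 2: Consonant Assimilation: no voiced obstruent (b/d/g/v/z) stands immediately before a voiceless consonant (p/t/k/s/f). No change.
Rule 3: Final Devoicing: final consonant 't' is not one of the voiced obstruents b/d/g/v/z. No change.
Final form: 'hasat'

hasat


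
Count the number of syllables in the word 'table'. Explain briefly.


Break 'table' into syllables: ta-ble -> ta | ble = 2 syllables

2 syllables


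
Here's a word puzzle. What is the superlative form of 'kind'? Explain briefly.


Apply superlative formation (add -est): 'kind' -> 'kindest'.

kindest


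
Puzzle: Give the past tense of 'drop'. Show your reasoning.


Apply rule: Double final consonant and add -ed. 'drop' becomes 'dropped'.

dropped


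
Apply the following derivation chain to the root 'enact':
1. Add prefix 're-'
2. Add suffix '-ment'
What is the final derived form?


Step 1: Add prefix 're-' to 'enact' = 'reenact'
Step 2: Add suffix '-ment' to 'reenact' = 'reenactment'

reenactment


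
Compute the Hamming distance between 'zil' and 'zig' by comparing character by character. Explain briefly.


Alignment:
Position 1: 'z' vs 'z' = match
Position 2: 'i' vs 'i' = match
Position 3: 'l' vs 'g' = DIFFER
Total differences: 1

1


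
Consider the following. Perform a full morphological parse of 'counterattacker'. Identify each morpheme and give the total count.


Step 1: Identify prefix: 'counter' (meaning: against)
Step 2: Identify root: 'attack'
Step 3: Identify suffix(es): 'er'
Decomposition: counter- (prefix: against) + attack (root) + -er (suffix: one who)
Total morphemes: 3

3 morphemes (counter- (prefix: against) + attack (root) + -er (suffix: one who))


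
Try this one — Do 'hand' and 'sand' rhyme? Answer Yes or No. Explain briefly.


Rime (stressed vowel + following sounds) of 'hand': -and = /ænd/
Rime of 'sand': -and = /ænd/
/ænd/ and /ænd/ are the same ending sound, so the words rhyme.

Yes


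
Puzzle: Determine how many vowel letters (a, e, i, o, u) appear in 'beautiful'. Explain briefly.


Vowels in 'beautiful': e, a, u, i, u = 5 vowels.

5
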